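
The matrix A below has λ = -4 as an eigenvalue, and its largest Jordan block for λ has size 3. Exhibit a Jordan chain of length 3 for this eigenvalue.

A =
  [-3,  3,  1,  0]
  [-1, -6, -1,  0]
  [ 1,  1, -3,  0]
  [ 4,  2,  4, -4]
A Jordan chain for λ = -4 of length 3:
v_1 = (-1, 0, 1, 6)ᵀ
v_2 = (1, -1, 1, 4)ᵀ
v_3 = (1, 0, 0, 0)ᵀ

Let N = A − (-4)·I. We want v_3 with N^3 v_3 = 0 but N^2 v_3 ≠ 0; then v_{j-1} := N · v_j for j = 3, …, 2.

Pick v_3 = (1, 0, 0, 0)ᵀ.
Then v_2 = N · v_3 = (1, -1, 1, 4)ᵀ.
Then v_1 = N · v_2 = (-1, 0, 1, 6)ᵀ.

Sanity check: (A − (-4)·I) v_1 = (0, 0, 0, 0)ᵀ = 0. ✓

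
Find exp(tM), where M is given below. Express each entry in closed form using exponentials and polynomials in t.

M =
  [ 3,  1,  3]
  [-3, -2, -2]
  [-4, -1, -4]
e^{tM} =
  [t^2*exp(-t)/2 + 4*t*exp(-t) + exp(-t), t*exp(-t), t^2*exp(-t)/2 + 3*t*exp(-t)]
  [-t^2*exp(-t)/2 - 3*t*exp(-t), -t*exp(-t) + exp(-t), -t^2*exp(-t)/2 - 2*t*exp(-t)]
  [-t^2*exp(-t)/2 - 4*t*exp(-t), -t*exp(-t), -t^2*exp(-t)/2 - 3*t*exp(-t) + exp(-t)]

Strategy: write M = P · J · P⁻¹ where J is a Jordan canonical form, so e^{tM} = P · e^{tJ} · P⁻¹, and e^{tJ} can be computed block-by-block.

M has Jordan form
J =
  [-1,  1,  0]
  [ 0, -1,  1]
  [ 0,  0, -1]
(up to reordering of blocks).

Per-block formulas:
  For a 3×3 Jordan block J_3(-1): exp(t · J_3(-1)) = e^(-1t)·(I + t·N + (t^2/2)·N^2), where N is the 3×3 nilpotent shift.

After assembling e^{tJ} and conjugating by P, we get:

e^{tM} =
  [t^2*exp(-t)/2 + 4*t*exp(-t) + exp(-t), t*exp(-t), t^2*exp(-t)/2 + 3*t*exp(-t)]
  [-t^2*exp(-t)/2 - 3*t*exp(-t), -t*exp(-t) + exp(-t), -t^2*exp(-t)/2 - 2*t*exp(-t)]
  [-t^2*exp(-t)/2 - 4*t*exp(-t), -t*exp(-t), -t^2*exp(-t)/2 - 3*t*exp(-t) + exp(-t)]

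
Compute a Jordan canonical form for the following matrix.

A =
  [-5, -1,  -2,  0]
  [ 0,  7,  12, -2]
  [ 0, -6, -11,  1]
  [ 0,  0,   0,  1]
J_2(-5) ⊕ J_2(1)

The characteristic polynomial is
  det(x·I − A) = x^4 + 8*x^3 + 6*x^2 - 40*x + 25 = (x - 1)^2*(x + 5)^2

Eigenvalues and multiplicities (the geometric multiplicity of λ is n − rank(A − λI), which equals the number of Jordan blocks for λ):
  λ = -5: algebraic multiplicity = 2, geometric multiplicity = 1
  λ = 1: algebraic multiplicity = 2, geometric multiplicity = 1

Determining the block sizes for each eigenvalue:
  λ = -5: one block (gm = 1), so the single block has size am = 2 → block sizes [2]
  λ = 1: one block (gm = 1), so the single block has size am = 2 → block sizes [2]

Assembling the blocks gives a Jordan form
J =
  [-5,  1, 0, 0]
  [ 0, -5, 0, 0]
  [ 0,  0, 1, 1]
  [ 0,  0, 0, 1]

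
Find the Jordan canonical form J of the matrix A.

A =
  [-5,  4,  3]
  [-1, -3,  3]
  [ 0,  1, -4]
J_3(-4)

The characteristic polynomial is
  det(x·I − A) = x^3 + 12*x^2 + 48*x + 64 = (x + 4)^3

Eigenvalues and multiplicities (the geometric multiplicity of λ is n − rank(A − λI), which equals the number of Jordan blocks for λ):
  λ = -4: algebraic multiplicity = 3, geometric multiplicity = 1

Determining the block sizes for each eigenvalue:
  λ = -4: one block (gm = 1), so the single block has size am = 3 → block sizes [3]

Assembling the blocks gives a Jordan form
J =
  [-4,  1,  0]
  [ 0, -4,  1]
  [ 0,  0, -4]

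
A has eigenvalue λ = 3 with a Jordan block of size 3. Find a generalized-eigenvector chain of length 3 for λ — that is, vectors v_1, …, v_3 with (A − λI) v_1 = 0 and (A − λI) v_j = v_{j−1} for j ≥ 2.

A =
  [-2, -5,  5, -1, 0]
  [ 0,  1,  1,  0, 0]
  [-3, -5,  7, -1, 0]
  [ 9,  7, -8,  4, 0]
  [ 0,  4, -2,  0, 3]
A Jordan chain for λ = 3 of length 3:
v_1 = (-2, -2, -4, 0, 4)ᵀ
v_2 = (0, 2, 2, 2, -4)ᵀ
v_3 = (1, -1, 0, 0, 0)ᵀ

Let N = A − (3)·I. We want v_3 with N^3 v_3 = 0 but N^2 v_3 ≠ 0; then v_{j-1} := N · v_j for j = 3, …, 2.

Pick v_3 = (1, -1, 0, 0, 0)ᵀ.
Then v_2 = N · v_3 = (0, 2, 2, 2, -4)ᵀ.
Then v_1 = N · v_2 = (-2, -2, -4, 0, 4)ᵀ.

Sanity check: (A − (3)·I) v_1 = (0, 0, 0, 0, 0)ᵀ = 0. ✓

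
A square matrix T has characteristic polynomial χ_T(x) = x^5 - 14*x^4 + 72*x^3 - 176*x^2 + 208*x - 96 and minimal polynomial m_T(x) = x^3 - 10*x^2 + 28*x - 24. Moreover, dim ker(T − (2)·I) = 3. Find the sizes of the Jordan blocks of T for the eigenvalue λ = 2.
Block sizes for λ = 2: [2, 1, 1]

Step 1 — from the characteristic polynomial, algebraic multiplicity of λ = 2 is 4. From dim ker(T − (2)·I) = 3, there are exactly 3 Jordan blocks for λ = 2.
Step 2 — from the minimal polynomial, the factor (x − 2)^2 tells us the largest block for λ = 2 has size 2.
Step 3 — with total size 4, 3 blocks, and largest block 2, the block sizes (in nonincreasing order) are [2, 1, 1].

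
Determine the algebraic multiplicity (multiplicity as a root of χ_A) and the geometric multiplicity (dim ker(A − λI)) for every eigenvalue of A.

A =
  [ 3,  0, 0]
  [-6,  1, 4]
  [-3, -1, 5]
λ = 3: alg = 3, geom = 2

Step 1 — factor the characteristic polynomial to read off the algebraic multiplicities:
  χ_A(x) = (x - 3)^3

Step 2 — compute geometric multiplicities via the rank-nullity identity g(λ) = n − rank(A − λI):
  rank(A − (3)·I) = 1, so dim ker(A − (3)·I) = n − 1 = 2

Summary:
  λ = 3: algebraic multiplicity = 3, geometric multiplicity = 2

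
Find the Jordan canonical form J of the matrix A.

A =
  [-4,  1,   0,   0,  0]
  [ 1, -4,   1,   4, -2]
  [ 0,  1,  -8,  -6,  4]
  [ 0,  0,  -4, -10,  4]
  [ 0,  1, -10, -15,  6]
J_3(-4) ⊕ J_2(-4)

The characteristic polynomial is
  det(x·I − A) = x^5 + 20*x^4 + 160*x^3 + 640*x^2 + 1280*x + 1024 = (x + 4)^5

Eigenvalues and multiplicities (the geometric multiplicity of λ is n − rank(A − λI), which equals the number of Jordan blocks for λ):
  λ = -4: algebraic multiplicity = 5, geometric multiplicity = 2

Determining the block sizes for each eigenvalue:
  λ = -4: with am = 5 and gm = 2, the partition is not yet determined (e.g. several partitions of 5 into 2 parts exist). Let N = A − (-4)·I. Computing rank(N^1) = 3, rank(N^2) = 1, rank(N^3) = 0; the number of blocks of size ≥ j is rank(N^{j−1}) − rank(N^j), giving [2, 2, 1]. So we have 1 block(s) of size 3, 1 block(s) of size 2 → block sizes [3, 2]

Assembling the blocks gives a Jordan form
J =
  [-4,  1,  0,  0,  0]
  [ 0, -4,  1,  0,  0]
  [ 0,  0, -4,  0,  0]
  [ 0,  0,  0, -4,  1]
  [ 0,  0,  0,  0, -4]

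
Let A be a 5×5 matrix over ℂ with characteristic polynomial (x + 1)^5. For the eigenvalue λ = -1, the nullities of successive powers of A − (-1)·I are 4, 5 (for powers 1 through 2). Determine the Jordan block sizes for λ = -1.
Block sizes for λ = -1: [2, 1, 1, 1]

From the dimensions of kernels of powers, the number of Jordan blocks of size at least j is d_j − d_{j−1} where d_j = dim ker(N^j) (with d_0 = 0). Computing the differences gives [4, 1].
The number of blocks of size exactly k is (#blocks of size ≥ k) − (#blocks of size ≥ k + 1), so the partition is: 3 block(s) of size 1, 1 block(s) of size 2.
In nonincreasing order the block sizes are [2, 1, 1, 1].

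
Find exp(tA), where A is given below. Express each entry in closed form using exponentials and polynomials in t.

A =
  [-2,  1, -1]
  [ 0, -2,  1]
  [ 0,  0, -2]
e^{tA} =
  [exp(-2*t), t*exp(-2*t), t^2*exp(-2*t)/2 - t*exp(-2*t)]
  [0, exp(-2*t), t*exp(-2*t)]
  [0, 0, exp(-2*t)]

Strategy: write A = P · J · P⁻¹ where J is a Jordan canonical form, so e^{tA} = P · e^{tJ} · P⁻¹, and e^{tJ} can be computed block-by-block.

A has Jordan form
J =
  [-2,  1,  0]
  [ 0, -2,  1]
  [ 0,  0, -2]
(up to reordering of blocks).

Per-block formulas:
  For a 3×3 Jordan block J_3(-2): exp(t · J_3(-2)) = e^(-2t)·(I + t·N + (t^2/2)·N^2), where N is the 3×3 nilpotent shift.

After assembling e^{tJ} and conjugating by P, we get:

e^{tA} =
  [exp(-2*t), t*exp(-2*t), t^2*exp(-2*t)/2 - t*exp(-2*t)]
  [0, exp(-2*t), t*exp(-2*t)]
  [0, 0, exp(-2*t)]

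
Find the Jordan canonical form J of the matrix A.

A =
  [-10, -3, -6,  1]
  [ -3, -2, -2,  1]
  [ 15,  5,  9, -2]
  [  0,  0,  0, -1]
J_2(-1) ⊕ J_2(-1)

The characteristic polynomial is
  det(x·I − A) = x^4 + 4*x^3 + 6*x^2 + 4*x + 1 = (x + 1)^4

Eigenvalues and multiplicities (the geometric multiplicity of λ is n − rank(A − λI), which equals the number of Jordan blocks for λ):
  λ = -1: algebraic multiplicity = 4, geometric multiplicity = 2

Determining the block sizes for each eigenvalue:
  λ = -1: with am = 4 and gm = 2, the partition is not yet determined (e.g. several partitions of 4 into 2 parts exist). Let N = A − (-1)·I. Computing rank(N^1) = 2, rank(N^2) = 0; the number of blocks of size ≥ j is rank(N^{j−1}) − rank(N^j), giving [2, 2]. So we have 2 block(s) of size 2 → block sizes [2, 2]

Assembling the blocks gives a Jordan form
J =
  [-1,  1,  0,  0]
  [ 0, -1,  0,  0]
  [ 0,  0, -1,  1]
  [ 0,  0,  0, -1]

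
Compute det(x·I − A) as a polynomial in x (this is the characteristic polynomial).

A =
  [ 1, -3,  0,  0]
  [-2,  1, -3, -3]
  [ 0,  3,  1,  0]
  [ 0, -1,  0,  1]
x^4 - 4*x^3 + 6*x^2 - 4*x + 1

Expanding det(x·I − A) (e.g. by cofactor expansion or by noting that A is similar to its Jordan form J, which has the same characteristic polynomial as A) gives
  χ_A(x) = x^4 - 4*x^3 + 6*x^2 - 4*x + 1
which factors as (x - 1)^4. The eigenvalues (with algebraic multiplicities) are λ = 1 with multiplicity 4.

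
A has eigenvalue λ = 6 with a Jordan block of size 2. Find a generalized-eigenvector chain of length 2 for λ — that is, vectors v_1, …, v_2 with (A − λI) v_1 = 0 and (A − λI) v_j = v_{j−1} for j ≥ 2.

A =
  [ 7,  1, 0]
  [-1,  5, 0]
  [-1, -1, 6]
A Jordan chain for λ = 6 of length 2:
v_1 = (1, -1, -1)ᵀ
v_2 = (1, 0, 0)ᵀ

Let N = A − (6)·I. We want v_2 with N^2 v_2 = 0 but N^1 v_2 ≠ 0; then v_{j-1} := N · v_j for j = 2, …, 2.

Pick v_2 = (1, 0, 0)ᵀ.
Then v_1 = N · v_2 = (1, -1, -1)ᵀ.

Sanity check: (A − (6)·I) v_1 = (0, 0, 0)ᵀ = 0. ✓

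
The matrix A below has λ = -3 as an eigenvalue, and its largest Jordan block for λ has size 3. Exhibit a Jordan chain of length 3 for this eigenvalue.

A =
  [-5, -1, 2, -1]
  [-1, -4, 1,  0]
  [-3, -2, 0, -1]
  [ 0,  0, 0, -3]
A Jordan chain for λ = -3 of length 3:
v_1 = (-1, 0, -1, 0)ᵀ
v_2 = (-2, -1, -3, 0)ᵀ
v_3 = (1, 0, 0, 0)ᵀ

Let N = A − (-3)·I. We want v_3 with N^3 v_3 = 0 but N^2 v_3 ≠ 0; then v_{j-1} := N · v_j for j = 3, …, 2.

Pick v_3 = (1, 0, 0, 0)ᵀ.
Then v_2 = N · v_3 = (-2, -1, -3, 0)ᵀ.
Then v_1 = N · v_2 = (-1, 0, -1, 0)ᵀ.

Sanity check: (A − (-3)·I) v_1 = (0, 0, 0, 0)ᵀ = 0. ✓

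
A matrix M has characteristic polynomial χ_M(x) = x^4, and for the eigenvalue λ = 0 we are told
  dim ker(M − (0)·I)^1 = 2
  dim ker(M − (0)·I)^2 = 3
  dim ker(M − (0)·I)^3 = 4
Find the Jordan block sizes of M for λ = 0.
Block sizes for λ = 0: [3, 1]

From the dimensions of kernels of powers, the number of Jordan blocks of size at least j is d_j − d_{j−1} where d_j = dim ker(N^j) (with d_0 = 0). Computing the differences gives [2, 1, 1].
The number of blocks of size exactly k is (#blocks of size ≥ k) − (#blocks of size ≥ k + 1), so the partition is: 1 block(s) of size 1, 1 block(s) of size 3.
In nonincreasing order the block sizes are [3, 1].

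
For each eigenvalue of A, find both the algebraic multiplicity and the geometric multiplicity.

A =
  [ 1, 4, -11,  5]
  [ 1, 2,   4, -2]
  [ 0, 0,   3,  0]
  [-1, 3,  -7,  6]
λ = 3: alg = 4, geom = 2

Step 1 — factor the characteristic polynomial to read off the algebraic multiplicities:
  χ_A(x) = (x - 3)^4

Step 2 — compute geometric multiplicities via the rank-nullity identity g(λ) = n − rank(A − λI):
  rank(A − (3)·I) = 2, so dim ker(A − (3)·I) = n − 2 = 2

Summary:
  λ = 3: algebraic multiplicity = 4, geometric multiplicity = 2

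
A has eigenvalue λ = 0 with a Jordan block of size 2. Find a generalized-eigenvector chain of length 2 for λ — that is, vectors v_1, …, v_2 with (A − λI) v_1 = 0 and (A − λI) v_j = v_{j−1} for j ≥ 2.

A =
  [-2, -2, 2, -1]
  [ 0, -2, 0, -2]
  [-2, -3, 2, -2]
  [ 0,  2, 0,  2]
A Jordan chain for λ = 0 of length 2:
v_1 = (-2, 0, -2, 0)ᵀ
v_2 = (1, 0, 0, 0)ᵀ

Let N = A − (0)·I. We want v_2 with N^2 v_2 = 0 but N^1 v_2 ≠ 0; then v_{j-1} := N · v_j for j = 2, …, 2.

Pick v_2 = (1, 0, 0, 0)ᵀ.
Then v_1 = N · v_2 = (-2, 0, -2, 0)ᵀ.

Sanity check: (A − (0)·I) v_1 = (0, 0, 0, 0)ᵀ = 0. ✓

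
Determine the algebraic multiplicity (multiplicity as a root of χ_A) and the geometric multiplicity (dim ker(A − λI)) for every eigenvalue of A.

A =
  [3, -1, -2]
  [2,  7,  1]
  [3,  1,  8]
λ = 6: alg = 3, geom = 1

Step 1 — factor the characteristic polynomial to read off the algebraic multiplicities:
  χ_A(x) = (x - 6)^3

Step 2 — compute geometric multiplicities via the rank-nullity identity g(λ) = n − rank(A − λI):
  rank(A − (6)·I) = 2, so dim ker(A − (6)·I) = n − 2 = 1

Summary:
  λ = 6: algebraic multiplicity = 3, geometric multiplicity = 1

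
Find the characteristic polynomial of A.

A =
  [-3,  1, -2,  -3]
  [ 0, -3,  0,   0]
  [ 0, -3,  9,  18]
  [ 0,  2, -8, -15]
x^4 + 12*x^3 + 54*x^2 + 108*x + 81

Expanding det(x·I − A) (e.g. by cofactor expansion or by noting that A is similar to its Jordan form J, which has the same characteristic polynomial as A) gives
  χ_A(x) = x^4 + 12*x^3 + 54*x^2 + 108*x + 81
which factors as (x + 3)^4. The eigenvalues (with algebraic multiplicities) are λ = -3 with multiplicity 4.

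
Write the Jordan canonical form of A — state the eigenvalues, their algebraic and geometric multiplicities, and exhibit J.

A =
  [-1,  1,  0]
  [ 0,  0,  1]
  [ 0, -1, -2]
J_3(-1)

The characteristic polynomial is
  det(x·I − A) = x^3 + 3*x^2 + 3*x + 1 = (x + 1)^3

Eigenvalues and multiplicities (the geometric multiplicity of λ is n − rank(A − λI), which equals the number of Jordan blocks for λ):
  λ = -1: algebraic multiplicity = 3, geometric multiplicity = 1

Determining the block sizes for each eigenvalue:
  λ = -1: one block (gm = 1), so the single block has size am = 3 → block sizes [3]

Assembling the blocks gives a Jordan form
J =
  [-1,  1,  0]
  [ 0, -1,  1]
  [ 0,  0, -1]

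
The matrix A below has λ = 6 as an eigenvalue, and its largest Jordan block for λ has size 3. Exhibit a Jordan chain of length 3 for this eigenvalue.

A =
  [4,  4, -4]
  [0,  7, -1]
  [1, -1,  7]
A Jordan chain for λ = 6 of length 3:
v_1 = (0, -1, -1)ᵀ
v_2 = (-2, 0, 1)ᵀ
v_3 = (1, 0, 0)ᵀ

Let N = A − (6)·I. We want v_3 with N^3 v_3 = 0 but N^2 v_3 ≠ 0; then v_{j-1} := N · v_j for j = 3, …, 2.

Pick v_3 = (1, 0, 0)ᵀ.
Then v_2 = N · v_3 = (-2, 0, 1)ᵀ.
Then v_1 = N · v_2 = (0, -1, -1)ᵀ.

Sanity check: (A − (6)·I) v_1 = (0, 0, 0)ᵀ = 0. ✓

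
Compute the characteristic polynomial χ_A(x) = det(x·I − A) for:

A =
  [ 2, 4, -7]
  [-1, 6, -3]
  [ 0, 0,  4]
x^3 - 12*x^2 + 48*x - 64

Expanding det(x·I − A) (e.g. by cofactor expansion or by noting that A is similar to its Jordan form J, which has the same characteristic polynomial as A) gives
  χ_A(x) = x^3 - 12*x^2 + 48*x - 64
which factors as (x - 4)^3. The eigenvalues (with algebraic multiplicities) are λ = 4 with multiplicity 3.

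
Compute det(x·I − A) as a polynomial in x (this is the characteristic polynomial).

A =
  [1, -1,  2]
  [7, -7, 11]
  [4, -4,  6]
x^3

Expanding det(x·I − A) (e.g. by cofactor expansion or by noting that A is similar to its Jordan form J, which has the same characteristic polynomial as A) gives
  χ_A(x) = x^3
which factors as x^3. The eigenvalues (with algebraic multiplicities) are λ = 0 with multiplicity 3.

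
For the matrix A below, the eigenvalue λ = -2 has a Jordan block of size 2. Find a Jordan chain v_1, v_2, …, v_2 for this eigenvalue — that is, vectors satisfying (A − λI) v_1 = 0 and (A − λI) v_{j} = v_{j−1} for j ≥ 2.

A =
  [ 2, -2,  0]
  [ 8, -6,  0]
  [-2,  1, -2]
A Jordan chain for λ = -2 of length 2:
v_1 = (4, 8, -2)ᵀ
v_2 = (1, 0, 0)ᵀ

Let N = A − (-2)·I. We want v_2 with N^2 v_2 = 0 but N^1 v_2 ≠ 0; then v_{j-1} := N · v_j for j = 2, …, 2.

Pick v_2 = (1, 0, 0)ᵀ.
Then v_1 = N · v_2 = (4, 8, -2)ᵀ.

Sanity check: (A − (-2)·I) v_1 = (0, 0, 0)ᵀ = 0. ✓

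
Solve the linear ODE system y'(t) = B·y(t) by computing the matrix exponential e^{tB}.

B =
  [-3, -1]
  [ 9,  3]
e^{tB} =
  [1 - 3*t, -t]
  [9*t, 3*t + 1]

Strategy: write B = P · J · P⁻¹ where J is a Jordan canonical form, so e^{tB} = P · e^{tJ} · P⁻¹, and e^{tJ} can be computed block-by-block.

B has Jordan form
J =
  [0, 1]
  [0, 0]
(up to reordering of blocks).

Per-block formulas:
  For a 2×2 Jordan block J_2(0): exp(t · J_2(0)) = e^(0t)·(I + t·N), where N is the 2×2 nilpotent shift.

After assembling e^{tJ} and conjugating by P, we get:

e^{tB} =
  [1 - 3*t, -t]
  [9*t, 3*t + 1]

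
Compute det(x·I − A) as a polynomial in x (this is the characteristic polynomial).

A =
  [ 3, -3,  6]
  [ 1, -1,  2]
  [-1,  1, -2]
x^3

Expanding det(x·I − A) (e.g. by cofactor expansion or by noting that A is similar to its Jordan form J, which has the same characteristic polynomial as A) gives
  χ_A(x) = x^3
which factors as x^3. The eigenvalues (with algebraic multiplicities) are λ = 0 with multiplicity 3.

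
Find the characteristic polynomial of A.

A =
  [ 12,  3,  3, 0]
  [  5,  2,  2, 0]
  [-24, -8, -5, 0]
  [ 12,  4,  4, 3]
x^4 - 12*x^3 + 54*x^2 - 108*x + 81

Expanding det(x·I − A) (e.g. by cofactor expansion or by noting that A is similar to its Jordan form J, which has the same characteristic polynomial as A) gives
  χ_A(x) = x^4 - 12*x^3 + 54*x^2 - 108*x + 81
which factors as (x - 3)^4. The eigenvalues (with algebraic multiplicities) are λ = 3 with multiplicity 4.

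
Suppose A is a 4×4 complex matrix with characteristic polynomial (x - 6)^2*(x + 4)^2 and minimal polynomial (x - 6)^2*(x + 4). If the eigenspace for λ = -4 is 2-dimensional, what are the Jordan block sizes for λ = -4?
Block sizes for λ = -4: [1, 1]

Step 1 — from the characteristic polynomial, algebraic multiplicity of λ = -4 is 2. From dim ker(A − (-4)·I) = 2, there are exactly 2 Jordan blocks for λ = -4.
Step 2 — from the minimal polynomial, the factor (x + 4) tells us the largest block for λ = -4 has size 1.
Step 3 — with total size 2, 2 blocks, and largest block 1, the block sizes (in nonincreasing order) are [1, 1].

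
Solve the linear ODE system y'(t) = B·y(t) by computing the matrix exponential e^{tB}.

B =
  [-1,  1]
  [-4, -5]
e^{tB} =
  [2*t*exp(-3*t) + exp(-3*t), t*exp(-3*t)]
  [-4*t*exp(-3*t), -2*t*exp(-3*t) + exp(-3*t)]

Strategy: write B = P · J · P⁻¹ where J is a Jordan canonical form, so e^{tB} = P · e^{tJ} · P⁻¹, and e^{tJ} can be computed block-by-block.

B has Jordan form
J =
  [-3,  1]
  [ 0, -3]
(up to reordering of blocks).

Per-block formulas:
  For a 2×2 Jordan block J_2(-3): exp(t · J_2(-3)) = e^(-3t)·(I + t·N), where N is the 2×2 nilpotent shift.

After assembling e^{tJ} and conjugating by P, we get:

e^{tB} =
  [2*t*exp(-3*t) + exp(-3*t), t*exp(-3*t)]
  [-4*t*exp(-3*t), -2*t*exp(-3*t) + exp(-3*t)]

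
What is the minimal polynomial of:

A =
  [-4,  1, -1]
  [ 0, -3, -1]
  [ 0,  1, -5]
x^2 + 8*x + 16

The characteristic polynomial is χ_A(x) = (x + 4)^3, so the eigenvalues are known. The minimal polynomial is
  m_A(x) = Π_λ (x − λ)^{k_λ}
where k_λ is the size of the *largest* Jordan block for λ (equivalently, the smallest k with (A − λI)^k v = 0 for every generalised eigenvector v of λ).

  λ = -4: largest Jordan block has size 2, contributing (x + 4)^2

So m_A(x) = (x + 4)^2 = x^2 + 8*x + 16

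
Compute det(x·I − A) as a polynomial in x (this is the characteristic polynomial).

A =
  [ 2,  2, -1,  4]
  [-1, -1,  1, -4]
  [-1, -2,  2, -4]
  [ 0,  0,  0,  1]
x^4 - 4*x^3 + 6*x^2 - 4*x + 1

Expanding det(x·I − A) (e.g. by cofactor expansion or by noting that A is similar to its Jordan form J, which has the same characteristic polynomial as A) gives
  χ_A(x) = x^4 - 4*x^3 + 6*x^2 - 4*x + 1
which factors as (x - 1)^4. The eigenvalues (with algebraic multiplicities) are λ = 1 with multiplicity 4.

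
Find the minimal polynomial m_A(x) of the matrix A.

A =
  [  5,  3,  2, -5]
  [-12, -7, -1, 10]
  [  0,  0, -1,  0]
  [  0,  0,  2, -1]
x^3 + 3*x^2 + 3*x + 1

The characteristic polynomial is χ_A(x) = (x + 1)^4, so the eigenvalues are known. The minimal polynomial is
  m_A(x) = Π_λ (x − λ)^{k_λ}
where k_λ is the size of the *largest* Jordan block for λ (equivalently, the smallest k with (A − λI)^k v = 0 for every generalised eigenvector v of λ).

  λ = -1: largest Jordan block has size 3, contributing (x + 1)^3

So m_A(x) = (x + 1)^3 = x^3 + 3*x^2 + 3*x + 1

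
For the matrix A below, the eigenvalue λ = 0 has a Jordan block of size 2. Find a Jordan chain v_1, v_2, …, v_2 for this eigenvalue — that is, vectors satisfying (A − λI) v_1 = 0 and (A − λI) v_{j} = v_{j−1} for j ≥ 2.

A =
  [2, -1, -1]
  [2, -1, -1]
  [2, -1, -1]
A Jordan chain for λ = 0 of length 2:
v_1 = (2, 2, 2)ᵀ
v_2 = (1, 0, 0)ᵀ

Let N = A − (0)·I. We want v_2 with N^2 v_2 = 0 but N^1 v_2 ≠ 0; then v_{j-1} := N · v_j for j = 2, …, 2.

Pick v_2 = (1, 0, 0)ᵀ.
Then v_1 = N · v_2 = (2, 2, 2)ᵀ.

Sanity check: (A − (0)·I) v_1 = (0, 0, 0)ᵀ = 0. ✓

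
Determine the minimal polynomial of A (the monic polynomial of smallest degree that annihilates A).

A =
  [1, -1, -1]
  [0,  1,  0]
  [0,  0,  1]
x^2 - 2*x + 1

The characteristic polynomial is χ_A(x) = (x - 1)^3, so the eigenvalues are known. The minimal polynomial is
  m_A(x) = Π_λ (x − λ)^{k_λ}
where k_λ is the size of the *largest* Jordan block for λ (equivalently, the smallest k with (A − λI)^k v = 0 for every generalised eigenvector v of λ).

  λ = 1: largest Jordan block has size 2, contributing (x − 1)^2

So m_A(x) = (x - 1)^2 = x^2 - 2*x + 1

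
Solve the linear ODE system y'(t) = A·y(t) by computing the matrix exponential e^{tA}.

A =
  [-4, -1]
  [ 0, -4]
e^{tA} =
  [exp(-4*t), -t*exp(-4*t)]
  [0, exp(-4*t)]

Strategy: write A = P · J · P⁻¹ where J is a Jordan canonical form, so e^{tA} = P · e^{tJ} · P⁻¹, and e^{tJ} can be computed block-by-block.

A has Jordan form
J =
  [-4,  1]
  [ 0, -4]
(up to reordering of blocks).

Per-block formulas:
  For a 2×2 Jordan block J_2(-4): exp(t · J_2(-4)) = e^(-4t)·(I + t·N), where N is the 2×2 nilpotent shift.

After assembling e^{tJ} and conjugating by P, we get:

e^{tA} =
  [exp(-4*t), -t*exp(-4*t)]
  [0, exp(-4*t)]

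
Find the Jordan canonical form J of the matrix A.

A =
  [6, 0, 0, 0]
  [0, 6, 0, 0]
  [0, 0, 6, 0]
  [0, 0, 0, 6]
J_1(6) ⊕ J_1(6) ⊕ J_1(6) ⊕ J_1(6)

The characteristic polynomial is
  det(x·I − A) = x^4 - 24*x^3 + 216*x^2 - 864*x + 1296 = (x - 6)^4

Eigenvalues and multiplicities (the geometric multiplicity of λ is n − rank(A − λI), which equals the number of Jordan blocks for λ):
  λ = 6: algebraic multiplicity = 4, geometric multiplicity = 4

Determining the block sizes for each eigenvalue:
  λ = 6: gm = am = 4, so every block has size 1 → block sizes [1, 1, 1, 1]

Assembling the blocks gives a Jordan form
J =
  [6, 0, 0, 0]
  [0, 6, 0, 0]
  [0, 0, 6, 0]
  [0, 0, 0, 6]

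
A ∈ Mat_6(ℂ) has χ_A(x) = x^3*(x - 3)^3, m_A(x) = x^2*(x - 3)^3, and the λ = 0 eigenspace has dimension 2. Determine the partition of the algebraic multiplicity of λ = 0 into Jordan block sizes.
Block sizes for λ = 0: [2, 1]

Step 1 — from the characteristic polynomial, algebraic multiplicity of λ = 0 is 3. From dim ker(A − (0)·I) = 2, there are exactly 2 Jordan blocks for λ = 0.
Step 2 — from the minimal polynomial, the factor (x − 0)^2 tells us the largest block for λ = 0 has size 2.
Step 3 — with total size 3, 2 blocks, and largest block 2, the block sizes (in nonincreasing order) are [2, 1].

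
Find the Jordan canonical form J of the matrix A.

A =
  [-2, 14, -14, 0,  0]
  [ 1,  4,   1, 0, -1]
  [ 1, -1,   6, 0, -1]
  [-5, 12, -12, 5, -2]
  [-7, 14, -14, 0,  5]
J_1(-2) ⊕ J_2(5) ⊕ J_1(5) ⊕ J_1(5)

The characteristic polynomial is
  det(x·I − A) = x^5 - 18*x^4 + 110*x^3 - 200*x^2 - 375*x + 1250 = (x - 5)^4*(x + 2)

Eigenvalues and multiplicities (the geometric multiplicity of λ is n − rank(A − λI), which equals the number of Jordan blocks for λ):
  λ = -2: algebraic multiplicity = 1, geometric multiplicity = 1
  λ = 5: algebraic multiplicity = 4, geometric multiplicity = 3

Determining the block sizes for each eigenvalue:
  λ = -2: one block (gm = 1), so the single block has size am = 1 → block sizes [1]
  λ = 5: 3 blocks summing to 4 forces exactly one block of size 2 and the rest size 1 → block sizes [2, 1, 1]

Assembling the blocks gives a Jordan form
J =
  [-2, 0, 0, 0, 0]
  [ 0, 5, 1, 0, 0]
  [ 0, 0, 5, 0, 0]
  [ 0, 0, 0, 5, 0]
  [ 0, 0, 0, 0, 5]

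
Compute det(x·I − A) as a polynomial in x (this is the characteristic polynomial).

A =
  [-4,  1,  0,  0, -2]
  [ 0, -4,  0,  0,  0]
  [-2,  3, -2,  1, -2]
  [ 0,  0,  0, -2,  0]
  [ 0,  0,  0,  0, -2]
x^5 + 14*x^4 + 76*x^3 + 200*x^2 + 256*x + 128

Expanding det(x·I − A) (e.g. by cofactor expansion or by noting that A is similar to its Jordan form J, which has the same characteristic polynomial as A) gives
  χ_A(x) = x^5 + 14*x^4 + 76*x^3 + 200*x^2 + 256*x + 128
which factors as (x + 2)^3*(x + 4)^2. The eigenvalues (with algebraic multiplicities) are λ = -4 with multiplicity 2, λ = -2 with multiplicity 3.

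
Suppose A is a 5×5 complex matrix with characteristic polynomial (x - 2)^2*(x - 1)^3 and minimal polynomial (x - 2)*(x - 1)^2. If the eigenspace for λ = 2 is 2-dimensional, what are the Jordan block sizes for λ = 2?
Block sizes for λ = 2: [1, 1]

Step 1 — from the characteristic polynomial, algebraic multiplicity of λ = 2 is 2. From dim ker(A − (2)·I) = 2, there are exactly 2 Jordan blocks for λ = 2.
Step 2 — from the minimal polynomial, the factor (x − 2) tells us the largest block for λ = 2 has size 1.
Step 3 — with total size 2, 2 blocks, and largest block 1, the block sizes (in nonincreasing order) are [1, 1].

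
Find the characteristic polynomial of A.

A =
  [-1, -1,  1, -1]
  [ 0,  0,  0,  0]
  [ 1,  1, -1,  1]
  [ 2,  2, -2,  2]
x^4

Expanding det(x·I − A) (e.g. by cofactor expansion or by noting that A is similar to its Jordan form J, which has the same characteristic polynomial as A) gives
  χ_A(x) = x^4
which factors as x^4. The eigenvalues (with algebraic multiplicities) are λ = 0 with multiplicity 4.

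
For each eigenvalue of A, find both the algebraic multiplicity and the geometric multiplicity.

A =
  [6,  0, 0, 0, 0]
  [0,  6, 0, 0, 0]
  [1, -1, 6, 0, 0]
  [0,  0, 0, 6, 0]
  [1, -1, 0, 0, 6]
λ = 6: alg = 5, geom = 4

Step 1 — factor the characteristic polynomial to read off the algebraic multiplicities:
  χ_A(x) = (x - 6)^5

Step 2 — compute geometric multiplicities via the rank-nullity identity g(λ) = n − rank(A − λI):
  rank(A − (6)·I) = 1, so dim ker(A − (6)·I) = n − 1 = 4

Summary:
  λ = 6: algebraic multiplicity = 5, geometric multiplicity = 4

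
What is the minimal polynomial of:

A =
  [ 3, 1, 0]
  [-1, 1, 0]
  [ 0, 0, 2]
x^2 - 4*x + 4

The characteristic polynomial is χ_A(x) = (x - 2)^3, so the eigenvalues are known. The minimal polynomial is
  m_A(x) = Π_λ (x − λ)^{k_λ}
where k_λ is the size of the *largest* Jordan block for λ (equivalently, the smallest k with (A − λI)^k v = 0 for every generalised eigenvector v of λ).

  λ = 2: largest Jordan block has size 2, contributing (x − 2)^2

So m_A(x) = (x - 2)^2 = x^2 - 4*x + 4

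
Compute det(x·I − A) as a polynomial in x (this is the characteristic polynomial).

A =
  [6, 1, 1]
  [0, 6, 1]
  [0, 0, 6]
x^3 - 18*x^2 + 108*x - 216

Expanding det(x·I − A) (e.g. by cofactor expansion or by noting that A is similar to its Jordan form J, which has the same characteristic polynomial as A) gives
  χ_A(x) = x^3 - 18*x^2 + 108*x - 216
which factors as (x - 6)^3. The eigenvalues (with algebraic multiplicities) are λ = 6 with multiplicity 3.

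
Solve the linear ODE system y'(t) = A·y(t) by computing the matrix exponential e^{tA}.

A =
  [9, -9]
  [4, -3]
e^{tA} =
  [6*t*exp(3*t) + exp(3*t), -9*t*exp(3*t)]
  [4*t*exp(3*t), -6*t*exp(3*t) + exp(3*t)]

Strategy: write A = P · J · P⁻¹ where J is a Jordan canonical form, so e^{tA} = P · e^{tJ} · P⁻¹, and e^{tJ} can be computed block-by-block.

A has Jordan form
J =
  [3, 1]
  [0, 3]
(up to reordering of blocks).

Per-block formulas:
  For a 2×2 Jordan block J_2(3): exp(t · J_2(3)) = e^(3t)·(I + t·N), where N is the 2×2 nilpotent shift.

After assembling e^{tJ} and conjugating by P, we get:

e^{tA} =
  [6*t*exp(3*t) + exp(3*t), -9*t*exp(3*t)]
  [4*t*exp(3*t), -6*t*exp(3*t) + exp(3*t)]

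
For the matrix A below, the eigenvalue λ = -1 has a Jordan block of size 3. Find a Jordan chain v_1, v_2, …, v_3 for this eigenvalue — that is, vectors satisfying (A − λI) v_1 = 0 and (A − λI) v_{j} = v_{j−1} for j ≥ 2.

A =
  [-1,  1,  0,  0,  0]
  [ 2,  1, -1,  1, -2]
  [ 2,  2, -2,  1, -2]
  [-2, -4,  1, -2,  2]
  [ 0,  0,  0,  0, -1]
A Jordan chain for λ = -1 of length 3:
v_1 = (2, 0, 0, -4, 0)ᵀ
v_2 = (0, 2, 2, -2, 0)ᵀ
v_3 = (1, 0, 0, 0, 0)ᵀ

Let N = A − (-1)·I. We want v_3 with N^3 v_3 = 0 but N^2 v_3 ≠ 0; then v_{j-1} := N · v_j for j = 3, …, 2.

Pick v_3 = (1, 0, 0, 0, 0)ᵀ.
Then v_2 = N · v_3 = (0, 2, 2, -2, 0)ᵀ.
Then v_1 = N · v_2 = (2, 0, 0, -4, 0)ᵀ.

Sanity check: (A − (-1)·I) v_1 = (0, 0, 0, 0, 0)ᵀ = 0. ✓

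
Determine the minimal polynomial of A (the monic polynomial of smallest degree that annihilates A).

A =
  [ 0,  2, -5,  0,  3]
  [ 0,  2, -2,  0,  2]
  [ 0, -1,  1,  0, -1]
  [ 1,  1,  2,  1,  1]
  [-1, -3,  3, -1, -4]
x^3

The characteristic polynomial is χ_A(x) = x^5, so the eigenvalues are known. The minimal polynomial is
  m_A(x) = Π_λ (x − λ)^{k_λ}
where k_λ is the size of the *largest* Jordan block for λ (equivalently, the smallest k with (A − λI)^k v = 0 for every generalised eigenvector v of λ).

  λ = 0: largest Jordan block has size 3, contributing (x − 0)^3

So m_A(x) = x^3 = x^3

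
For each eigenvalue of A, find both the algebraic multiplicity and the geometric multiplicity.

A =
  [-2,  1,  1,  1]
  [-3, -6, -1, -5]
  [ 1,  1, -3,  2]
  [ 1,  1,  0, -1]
λ = -3: alg = 4, geom = 2

Step 1 — factor the characteristic polynomial to read off the algebraic multiplicities:
  χ_A(x) = (x + 3)^4

Step 2 — compute geometric multiplicities via the rank-nullity identity g(λ) = n − rank(A − λI):
  rank(A − (-3)·I) = 2, so dim ker(A − (-3)·I) = n − 2 = 2

Summary:
  λ = -3: algebraic multiplicity = 4, geometric multiplicity = 2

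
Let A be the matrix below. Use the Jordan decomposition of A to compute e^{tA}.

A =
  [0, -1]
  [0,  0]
e^{tA} =
  [1, -t]
  [0, 1]

Strategy: write A = P · J · P⁻¹ where J is a Jordan canonical form, so e^{tA} = P · e^{tJ} · P⁻¹, and e^{tJ} can be computed block-by-block.

A has Jordan form
J =
  [0, 1]
  [0, 0]
(up to reordering of blocks).

Per-block formulas:
  For a 2×2 Jordan block J_2(0): exp(t · J_2(0)) = e^(0t)·(I + t·N), where N is the 2×2 nilpotent shift.

After assembling e^{tJ} and conjugating by P, we get:

e^{tA} =
  [1, -t]
  [0, 1]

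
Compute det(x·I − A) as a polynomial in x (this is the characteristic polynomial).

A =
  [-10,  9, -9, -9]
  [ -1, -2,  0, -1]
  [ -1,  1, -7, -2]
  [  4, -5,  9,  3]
x^4 + 16*x^3 + 96*x^2 + 256*x + 256

Expanding det(x·I − A) (e.g. by cofactor expansion or by noting that A is similar to its Jordan form J, which has the same characteristic polynomial as A) gives
  χ_A(x) = x^4 + 16*x^3 + 96*x^2 + 256*x + 256
which factors as (x + 4)^4. The eigenvalues (with algebraic multiplicities) are λ = -4 with multiplicity 4.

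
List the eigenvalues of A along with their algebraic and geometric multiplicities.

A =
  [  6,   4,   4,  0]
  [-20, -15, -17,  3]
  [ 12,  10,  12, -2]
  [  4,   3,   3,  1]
λ = 0: alg = 2, geom = 1; λ = 2: alg = 2, geom = 2

Step 1 — factor the characteristic polynomial to read off the algebraic multiplicities:
  χ_A(x) = x^2*(x - 2)^2

Step 2 — compute geometric multiplicities via the rank-nullity identity g(λ) = n − rank(A − λI):
  rank(A − (0)·I) = 3, so dim ker(A − (0)·I) = n − 3 = 1
  rank(A − (2)·I) = 2, so dim ker(A − (2)·I) = n − 2 = 2

Summary:
  λ = 0: algebraic multiplicity = 2, geometric multiplicity = 1
  λ = 2: algebraic multiplicity = 2, geometric multiplicity = 2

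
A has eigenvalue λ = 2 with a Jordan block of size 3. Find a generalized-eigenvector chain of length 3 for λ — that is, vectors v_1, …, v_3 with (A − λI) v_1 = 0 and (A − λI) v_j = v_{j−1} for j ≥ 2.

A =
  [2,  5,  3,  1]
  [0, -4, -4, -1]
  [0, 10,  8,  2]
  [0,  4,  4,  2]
A Jordan chain for λ = 2 of length 3:
v_1 = (4, -8, 8, 16)ᵀ
v_2 = (5, -6, 10, 4)ᵀ
v_3 = (0, 1, 0, 0)ᵀ

Let N = A − (2)·I. We want v_3 with N^3 v_3 = 0 but N^2 v_3 ≠ 0; then v_{j-1} := N · v_j for j = 3, …, 2.

Pick v_3 = (0, 1, 0, 0)ᵀ.
Then v_2 = N · v_3 = (5, -6, 10, 4)ᵀ.
Then v_1 = N · v_2 = (4, -8, 8, 16)ᵀ.

Sanity check: (A − (2)·I) v_1 = (0, 0, 0, 0)ᵀ = 0. ✓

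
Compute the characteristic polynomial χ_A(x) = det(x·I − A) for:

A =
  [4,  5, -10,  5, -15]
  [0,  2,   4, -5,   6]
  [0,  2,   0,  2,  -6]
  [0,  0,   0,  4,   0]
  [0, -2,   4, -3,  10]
x^5 - 20*x^4 + 160*x^3 - 640*x^2 + 1280*x - 1024

Expanding det(x·I − A) (e.g. by cofactor expansion or by noting that A is similar to its Jordan form J, which has the same characteristic polynomial as A) gives
  χ_A(x) = x^5 - 20*x^4 + 160*x^3 - 640*x^2 + 1280*x - 1024
which factors as (x - 4)^5. The eigenvalues (with algebraic multiplicities) are λ = 4 with multiplicity 5.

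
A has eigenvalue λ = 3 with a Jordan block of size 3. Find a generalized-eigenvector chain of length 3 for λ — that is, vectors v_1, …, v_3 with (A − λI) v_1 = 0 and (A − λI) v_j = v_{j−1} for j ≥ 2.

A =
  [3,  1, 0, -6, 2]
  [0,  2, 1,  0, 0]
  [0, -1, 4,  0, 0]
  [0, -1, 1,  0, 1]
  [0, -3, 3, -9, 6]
A Jordan chain for λ = 3 of length 3:
v_1 = (-1, 0, 0, 0, 0)ᵀ
v_2 = (1, -1, -1, -1, -3)ᵀ
v_3 = (0, 1, 0, 0, 0)ᵀ

Let N = A − (3)·I. We want v_3 with N^3 v_3 = 0 but N^2 v_3 ≠ 0; then v_{j-1} := N · v_j for j = 3, …, 2.

Pick v_3 = (0, 1, 0, 0, 0)ᵀ.
Then v_2 = N · v_3 = (1, -1, -1, -1, -3)ᵀ.
Then v_1 = N · v_2 = (-1, 0, 0, 0, 0)ᵀ.

Sanity check: (A − (3)·I) v_1 = (0, 0, 0, 0, 0)ᵀ = 0. ✓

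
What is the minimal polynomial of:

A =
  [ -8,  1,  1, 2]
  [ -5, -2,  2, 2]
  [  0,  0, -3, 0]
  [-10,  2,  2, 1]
x^3 + 9*x^2 + 27*x + 27

The characteristic polynomial is χ_A(x) = (x + 3)^4, so the eigenvalues are known. The minimal polynomial is
  m_A(x) = Π_λ (x − λ)^{k_λ}
where k_λ is the size of the *largest* Jordan block for λ (equivalently, the smallest k with (A − λI)^k v = 0 for every generalised eigenvector v of λ).

  λ = -3: largest Jordan block has size 3, contributing (x + 3)^3

So m_A(x) = (x + 3)^3 = x^3 + 9*x^2 + 27*x + 27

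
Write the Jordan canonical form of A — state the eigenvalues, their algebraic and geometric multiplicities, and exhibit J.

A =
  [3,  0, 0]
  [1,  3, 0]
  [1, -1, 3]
J_3(3)

The characteristic polynomial is
  det(x·I − A) = x^3 - 9*x^2 + 27*x - 27 = (x - 3)^3

Eigenvalues and multiplicities (the geometric multiplicity of λ is n − rank(A − λI), which equals the number of Jordan blocks for λ):
  λ = 3: algebraic multiplicity = 3, geometric multiplicity = 1

Determining the block sizes for each eigenvalue:
  λ = 3: one block (gm = 1), so the single block has size am = 3 → block sizes [3]

Assembling the blocks gives a Jordan form
J =
  [3, 1, 0]
  [0, 3, 1]
  [0, 0, 3]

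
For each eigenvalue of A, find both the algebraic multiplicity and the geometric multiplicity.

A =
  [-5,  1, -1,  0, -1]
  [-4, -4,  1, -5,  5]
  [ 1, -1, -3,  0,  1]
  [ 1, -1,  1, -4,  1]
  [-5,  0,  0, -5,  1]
λ = -4: alg = 4, geom = 2; λ = 1: alg = 1, geom = 1

Step 1 — factor the characteristic polynomial to read off the algebraic multiplicities:
  χ_A(x) = (x - 1)*(x + 4)^4

Step 2 — compute geometric multiplicities via the rank-nullity identity g(λ) = n − rank(A − λI):
  rank(A − (-4)·I) = 3, so dim ker(A − (-4)·I) = n − 3 = 2
  rank(A − (1)·I) = 4, so dim ker(A − (1)·I) = n − 4 = 1

Summary:
  λ = -4: algebraic multiplicity = 4, geometric multiplicity = 2
  λ = 1: algebraic multiplicity = 1, geometric multiplicity = 1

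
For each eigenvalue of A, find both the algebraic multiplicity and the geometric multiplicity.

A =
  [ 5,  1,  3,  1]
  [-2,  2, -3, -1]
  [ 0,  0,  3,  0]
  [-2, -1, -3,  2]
λ = 3: alg = 4, geom = 3

Step 1 — factor the characteristic polynomial to read off the algebraic multiplicities:
  χ_A(x) = (x - 3)^4

Step 2 — compute geometric multiplicities via the rank-nullity identity g(λ) = n − rank(A − λI):
  rank(A − (3)·I) = 1, so dim ker(A − (3)·I) = n − 1 = 3

Summary:
  λ = 3: algebraic multiplicity = 4, geometric multiplicity = 3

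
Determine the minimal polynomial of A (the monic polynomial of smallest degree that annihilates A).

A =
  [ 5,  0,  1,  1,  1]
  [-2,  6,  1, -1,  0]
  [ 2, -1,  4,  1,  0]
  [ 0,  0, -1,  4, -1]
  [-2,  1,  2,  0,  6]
x^3 - 15*x^2 + 75*x - 125

The characteristic polynomial is χ_A(x) = (x - 5)^5, so the eigenvalues are known. The minimal polynomial is
  m_A(x) = Π_λ (x − λ)^{k_λ}
where k_λ is the size of the *largest* Jordan block for λ (equivalently, the smallest k with (A − λI)^k v = 0 for every generalised eigenvector v of λ).

  λ = 5: largest Jordan block has size 3, contributing (x − 5)^3

So m_A(x) = (x - 5)^3 = x^3 - 15*x^2 + 75*x - 125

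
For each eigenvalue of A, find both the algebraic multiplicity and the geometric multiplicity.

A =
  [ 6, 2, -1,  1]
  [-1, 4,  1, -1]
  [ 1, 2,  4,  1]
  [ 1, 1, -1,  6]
λ = 5: alg = 4, geom = 2

Step 1 — factor the characteristic polynomial to read off the algebraic multiplicities:
  χ_A(x) = (x - 5)^4

Step 2 — compute geometric multiplicities via the rank-nullity identity g(λ) = n − rank(A − λI):
  rank(A − (5)·I) = 2, so dim ker(A − (5)·I) = n − 2 = 2

Summary:
  λ = 5: algebraic multiplicity = 4, geometric multiplicity = 2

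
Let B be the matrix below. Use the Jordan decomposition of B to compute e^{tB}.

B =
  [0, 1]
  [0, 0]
e^{tB} =
  [1, t]
  [0, 1]

Strategy: write B = P · J · P⁻¹ where J is a Jordan canonical form, so e^{tB} = P · e^{tJ} · P⁻¹, and e^{tJ} can be computed block-by-block.

B has Jordan form
J =
  [0, 1]
  [0, 0]
(up to reordering of blocks).

Per-block formulas:
  For a 2×2 Jordan block J_2(0): exp(t · J_2(0)) = e^(0t)·(I + t·N), where N is the 2×2 nilpotent shift.

After assembling e^{tJ} and conjugating by P, we get:

e^{tB} =
  [1, t]
  [0, 1]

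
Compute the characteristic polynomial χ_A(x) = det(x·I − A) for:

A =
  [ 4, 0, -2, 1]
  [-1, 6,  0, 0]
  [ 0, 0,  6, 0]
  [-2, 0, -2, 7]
x^4 - 23*x^3 + 198*x^2 - 756*x + 1080

Expanding det(x·I − A) (e.g. by cofactor expansion or by noting that A is similar to its Jordan form J, which has the same characteristic polynomial as A) gives
  χ_A(x) = x^4 - 23*x^3 + 198*x^2 - 756*x + 1080
which factors as (x - 6)^3*(x - 5). The eigenvalues (with algebraic multiplicities) are λ = 5 with multiplicity 1, λ = 6 with multiplicity 3.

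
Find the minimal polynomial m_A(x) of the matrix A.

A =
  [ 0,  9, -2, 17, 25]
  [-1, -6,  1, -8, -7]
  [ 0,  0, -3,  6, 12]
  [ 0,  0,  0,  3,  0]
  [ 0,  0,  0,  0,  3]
x^4 + 6*x^3 - 54*x - 81

The characteristic polynomial is χ_A(x) = (x - 3)^2*(x + 3)^3, so the eigenvalues are known. The minimal polynomial is
  m_A(x) = Π_λ (x − λ)^{k_λ}
where k_λ is the size of the *largest* Jordan block for λ (equivalently, the smallest k with (A − λI)^k v = 0 for every generalised eigenvector v of λ).

  λ = -3: largest Jordan block has size 3, contributing (x + 3)^3
  λ = 3: largest Jordan block has size 1, contributing (x − 3)

So m_A(x) = (x - 3)*(x + 3)^3 = x^4 + 6*x^3 - 54*x - 81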